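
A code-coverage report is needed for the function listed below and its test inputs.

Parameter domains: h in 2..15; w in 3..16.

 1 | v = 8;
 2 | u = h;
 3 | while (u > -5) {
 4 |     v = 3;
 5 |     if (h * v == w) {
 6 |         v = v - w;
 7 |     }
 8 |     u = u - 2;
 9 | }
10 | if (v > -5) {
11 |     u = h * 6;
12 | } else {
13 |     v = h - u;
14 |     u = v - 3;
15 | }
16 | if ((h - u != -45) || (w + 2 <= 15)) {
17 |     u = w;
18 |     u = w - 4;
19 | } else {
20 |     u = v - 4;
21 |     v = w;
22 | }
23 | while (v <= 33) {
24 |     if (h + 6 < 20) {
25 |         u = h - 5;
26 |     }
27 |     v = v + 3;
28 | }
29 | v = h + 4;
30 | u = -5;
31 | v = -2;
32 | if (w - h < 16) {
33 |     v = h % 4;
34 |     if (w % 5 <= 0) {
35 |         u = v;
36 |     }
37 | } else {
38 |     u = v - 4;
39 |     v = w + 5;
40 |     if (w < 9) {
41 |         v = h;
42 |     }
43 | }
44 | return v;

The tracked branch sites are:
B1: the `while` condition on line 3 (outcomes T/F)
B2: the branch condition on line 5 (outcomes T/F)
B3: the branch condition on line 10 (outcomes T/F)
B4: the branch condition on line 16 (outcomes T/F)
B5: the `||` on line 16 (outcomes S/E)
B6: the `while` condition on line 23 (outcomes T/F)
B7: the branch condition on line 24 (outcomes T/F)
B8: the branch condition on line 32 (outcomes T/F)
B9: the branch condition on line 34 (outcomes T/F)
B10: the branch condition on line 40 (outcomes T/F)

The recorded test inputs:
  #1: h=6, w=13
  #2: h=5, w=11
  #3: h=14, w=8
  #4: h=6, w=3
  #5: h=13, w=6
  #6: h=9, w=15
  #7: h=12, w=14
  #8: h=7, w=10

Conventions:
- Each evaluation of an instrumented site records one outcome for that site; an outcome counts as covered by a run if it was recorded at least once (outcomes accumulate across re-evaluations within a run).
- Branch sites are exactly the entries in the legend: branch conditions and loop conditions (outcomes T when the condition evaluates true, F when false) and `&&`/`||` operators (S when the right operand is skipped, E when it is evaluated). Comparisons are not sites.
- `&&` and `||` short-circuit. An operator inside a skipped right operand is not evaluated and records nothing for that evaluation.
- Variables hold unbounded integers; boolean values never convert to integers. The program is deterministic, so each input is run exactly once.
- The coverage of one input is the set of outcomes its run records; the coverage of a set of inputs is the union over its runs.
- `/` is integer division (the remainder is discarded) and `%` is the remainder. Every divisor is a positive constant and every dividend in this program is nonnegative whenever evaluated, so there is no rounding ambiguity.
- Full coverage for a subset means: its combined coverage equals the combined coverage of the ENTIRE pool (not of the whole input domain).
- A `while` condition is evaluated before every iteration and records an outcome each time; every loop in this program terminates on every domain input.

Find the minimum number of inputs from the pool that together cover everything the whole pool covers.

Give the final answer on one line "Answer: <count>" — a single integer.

input #1 (h=6, w=13): events B1->T, B2->F, B1->T, B2->F, B1->T, B2->F, B1->T, B2->F, B1->T, B2->F, B1->T, B2->F, B1->F, B3->T, ...; covers B1=T, B1=F, B2=F, B3=T, B4=T, B5=S, B6=T, B6=F, B7=T, B8=T, B9=F
input #2 (h=5, w=11): events B1->T, B2->F, B1->T, B2->F, B1->T, B2->F, B1->T, B2->F, B1->T, B2->F, B1->F, B3->T, B5->S, B4->T, ...; covers B1=T, B1=F, B2=F, B3=T, B4=T, B5=S, B6=T, B6=F, B7=T, B8=T, B9=F
input #3 (h=14, w=8): events B1->T, B2->F, B1->T, B2->F, B1->T, B2->F, B1->T, B2->F, B1->T, B2->F, B1->T, B2->F, B1->T, B2->F, ...; covers B1=T, B1=F, B2=F, B3=T, B4=T, B5=S, B6=T, B6=F, B7=F, B8=T, B9=F
input #4 (h=6, w=3): events B1->T, B2->F, B1->T, B2->F, B1->T, B2->F, B1->T, B2->F, B1->T, B2->F, B1->T, B2->F, B1->F, B3->T, ...; covers B1=T, B1=F, B2=F, B3=T, B4=T, B5=S, B6=T, B6=F, B7=T, B8=T, B9=F
input #5 (h=13, w=6): events B1->T, B2->F, B1->T, B2->F, B1->T, B2->F, B1->T, B2->F, B1->T, B2->F, B1->T, B2->F, B1->T, B2->F, ...; covers B1=T, B1=F, B2=F, B3=T, B4=T, B5=S, B6=T, B6=F, B7=T, B8=T, B9=F
input #6 (h=9, w=15): events B1->T, B2->F, B1->T, B2->F, B1->T, B2->F, B1->T, B2->F, B1->T, B2->F, B1->T, B2->F, B1->T, B2->F, ...; covers B1=T, B1=F, B2=F, B3=T, B4=F, B5=E, B6=T, B6=F, B7=T, B8=T, B9=T
input #7 (h=12, w=14): events B1->T, B2->F, B1->T, B2->F, B1->T, B2->F, B1->T, B2->F, B1->T, B2->F, B1->T, B2->F, B1->T, B2->F, ...; covers B1=T, B1=F, B2=F, B3=T, B4=T, B5=S, B6=T, B6=F, B7=T, B8=T, B9=F
input #8 (h=7, w=10): events B1->T, B2->F, B1->T, B2->F, B1->T, B2->F, B1->T, B2->F, B1->T, B2->F, B1->T, B2->F, B1->F, B3->T, ...; covers B1=T, B1=F, B2=F, B3=T, B4=T, B5=S, B6=T, B6=F, B7=T, B8=T, B9=T
the full pool covers 15 outcomes: B1=T, B1=F, B2=F, B3=T, B4=T, B4=F, B5=S, B5=E, B6=T, B6=F, B7=T, B7=F, B8=T, B9=T, B9=F
no size-1 subset reaches all 15 outcomes (best union: 11/15)
the canonical winner is {3, 6}: size 2, full 15-outcome coverage, earliest index list among size-2 covers

Answer: 2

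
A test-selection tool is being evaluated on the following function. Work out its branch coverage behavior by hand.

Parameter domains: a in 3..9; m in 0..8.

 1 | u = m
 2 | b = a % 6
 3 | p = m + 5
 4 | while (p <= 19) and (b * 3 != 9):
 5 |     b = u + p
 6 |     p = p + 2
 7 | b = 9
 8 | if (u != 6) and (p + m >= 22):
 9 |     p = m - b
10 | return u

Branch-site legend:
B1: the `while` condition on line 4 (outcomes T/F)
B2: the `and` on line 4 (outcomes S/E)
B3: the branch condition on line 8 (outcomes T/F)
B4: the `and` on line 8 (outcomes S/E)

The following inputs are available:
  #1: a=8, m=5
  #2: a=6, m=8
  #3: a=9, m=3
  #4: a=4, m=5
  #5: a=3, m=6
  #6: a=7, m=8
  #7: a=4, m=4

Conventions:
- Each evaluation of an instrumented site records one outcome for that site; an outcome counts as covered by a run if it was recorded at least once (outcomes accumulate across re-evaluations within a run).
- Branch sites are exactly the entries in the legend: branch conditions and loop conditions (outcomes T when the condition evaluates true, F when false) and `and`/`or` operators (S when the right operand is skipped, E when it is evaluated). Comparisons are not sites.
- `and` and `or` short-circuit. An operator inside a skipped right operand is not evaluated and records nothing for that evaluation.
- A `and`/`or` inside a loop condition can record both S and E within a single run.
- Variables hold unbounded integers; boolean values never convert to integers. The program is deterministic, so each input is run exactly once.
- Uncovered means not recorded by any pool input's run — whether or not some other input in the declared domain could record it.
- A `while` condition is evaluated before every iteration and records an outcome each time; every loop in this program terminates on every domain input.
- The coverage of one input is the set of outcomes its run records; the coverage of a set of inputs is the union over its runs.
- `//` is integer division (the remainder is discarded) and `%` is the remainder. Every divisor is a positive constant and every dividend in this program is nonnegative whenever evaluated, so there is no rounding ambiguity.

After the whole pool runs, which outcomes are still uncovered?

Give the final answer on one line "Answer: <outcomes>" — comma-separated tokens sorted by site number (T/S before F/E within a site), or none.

input #1 (a=8, m=5): events B2->E, B1->T, B2->E, B1->T, B2->E, B1->T, B2->E, B1->T, B2->E, B1->T, B2->S, B1->F, B4->E, B3->T; covers B1=T, B1=F, B2=S, B2=E, B3=T, B4=E
input #2 (a=6, m=8): events B2->E, B1->T, B2->E, B1->T, B2->E, B1->T, B2->E, B1->T, B2->S, B1->F, B4->E, B3->T; covers B1=T, B1=F, B2=S, B2=E, B3=T, B4=E
input #3 (a=9, m=3): events B2->E, B1->F, B4->E, B3->F; covers B1=F, B2=E, B3=F, B4=E
input #4 (a=4, m=5): events B2->E, B1->T, B2->E, B1->T, B2->E, B1->T, B2->E, B1->T, B2->E, B1->T, B2->S, B1->F, B4->E, B3->T; covers B1=T, B1=F, B2=S, B2=E, B3=T, B4=E
input #5 (a=3, m=6): events B2->E, B1->F, B4->S, B3->F; covers B1=F, B2=E, B3=F, B4=S
input #6 (a=7, m=8): events B2->E, B1->T, B2->E, B1->T, B2->E, B1->T, B2->E, B1->T, B2->S, B1->F, B4->E, B3->T; covers B1=T, B1=F, B2=S, B2=E, B3=T, B4=E
input #7 (a=4, m=4): events B2->E, B1->T, B2->E, B1->T, B2->E, B1->T, B2->E, B1->T, B2->E, B1->T, B2->E, B1->T, B2->S, B1->F, ...; covers B1=T, B1=F, B2=S, B2=E, B3=T, B4=E
union over the pool: B1=T, B1=F, B2=S, B2=E, B3=T, B3=F, B4=S, B4=E
uncovered (0 of 8): none

Answer: none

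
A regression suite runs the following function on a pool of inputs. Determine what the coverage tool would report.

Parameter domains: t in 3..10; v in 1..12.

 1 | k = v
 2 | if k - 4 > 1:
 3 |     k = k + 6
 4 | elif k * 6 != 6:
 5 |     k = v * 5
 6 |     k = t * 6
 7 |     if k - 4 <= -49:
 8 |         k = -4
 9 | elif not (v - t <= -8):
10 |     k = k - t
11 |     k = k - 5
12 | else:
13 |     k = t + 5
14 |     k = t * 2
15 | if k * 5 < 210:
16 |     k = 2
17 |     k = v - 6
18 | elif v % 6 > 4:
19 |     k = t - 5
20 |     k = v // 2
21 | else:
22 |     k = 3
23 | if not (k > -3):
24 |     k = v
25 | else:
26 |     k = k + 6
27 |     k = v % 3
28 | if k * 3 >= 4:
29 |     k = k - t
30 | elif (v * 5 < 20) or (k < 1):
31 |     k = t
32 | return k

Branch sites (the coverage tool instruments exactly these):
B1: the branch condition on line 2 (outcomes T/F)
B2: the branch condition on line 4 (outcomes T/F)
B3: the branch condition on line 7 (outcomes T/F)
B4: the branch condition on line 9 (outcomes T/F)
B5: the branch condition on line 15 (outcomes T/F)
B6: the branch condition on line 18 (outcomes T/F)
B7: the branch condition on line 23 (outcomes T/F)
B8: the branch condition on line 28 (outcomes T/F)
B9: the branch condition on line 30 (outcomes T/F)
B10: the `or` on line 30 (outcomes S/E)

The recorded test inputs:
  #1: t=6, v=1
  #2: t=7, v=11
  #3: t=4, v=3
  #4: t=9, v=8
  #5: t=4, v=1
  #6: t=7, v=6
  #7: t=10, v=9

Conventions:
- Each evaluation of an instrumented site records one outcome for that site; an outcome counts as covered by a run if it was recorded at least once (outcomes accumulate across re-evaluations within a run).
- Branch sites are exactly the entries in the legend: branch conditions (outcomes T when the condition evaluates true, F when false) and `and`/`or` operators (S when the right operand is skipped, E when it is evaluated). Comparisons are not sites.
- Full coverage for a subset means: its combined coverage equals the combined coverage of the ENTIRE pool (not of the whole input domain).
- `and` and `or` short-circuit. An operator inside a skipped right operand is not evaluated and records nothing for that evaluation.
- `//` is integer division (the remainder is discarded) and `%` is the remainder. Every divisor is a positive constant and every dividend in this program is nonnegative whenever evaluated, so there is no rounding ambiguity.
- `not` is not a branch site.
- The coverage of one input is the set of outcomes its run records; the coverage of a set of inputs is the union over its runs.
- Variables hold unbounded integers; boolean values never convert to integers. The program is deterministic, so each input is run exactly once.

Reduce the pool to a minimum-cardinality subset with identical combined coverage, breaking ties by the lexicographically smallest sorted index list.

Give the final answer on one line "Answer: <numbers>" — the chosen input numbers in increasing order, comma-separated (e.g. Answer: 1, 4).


#1 (t=6, v=1) -> B1->F, B2->F, B4->T, B5->T, B7->T, B8->F, B10->S, B9->T; covered: B1=F, B2=F, B4=T, B5=T, B7=T, B8=F, B9=T, B10=S
#2 (t=7, v=11) -> B1->T, B5->T, B7->F, B8->T; covered: B1=T, B5=T, B7=F, B8=T
#3 (t=4, v=3) -> B1->F, B2->T, B3->F, B5->T, B7->T, B8->T; covered: B1=F, B2=T, B3=F, B5=T, B7=T, B8=T
#4 (t=9, v=8) -> B1->T, B5->T, B7->F, B8->T; covered: B1=T, B5=T, B7=F, B8=T
#5 (t=4, v=1) -> B1->F, B2->F, B4->T, B5->T, B7->T, B8->F, B10->S, B9->T; covered: B1=F, B2=F, B4=T, B5=T, B7=T, B8=F, B9=T, B10=S
#6 (t=7, v=6) -> B1->T, B5->T, B7->F, B8->F, B10->E, B9->T; covered: B1=T, B5=T, B7=F, B8=F, B9=T, B10=E
#7 (t=10, v=9) -> B1->T, B5->T, B7->F, B8->F, B10->E, B9->T; covered: B1=T, B5=T, B7=F, B8=F, B9=T, B10=E
the full pool covers 14 outcomes: B1=T, B1=F, B2=T, B2=F, B3=F, B4=T, B5=T, B7=T, B7=F, B8=T, B8=F, B9=T, B10=S, B10=E
every size-1 subset falls short of the 14 outcomes (best: 8/14)
every size-2 subset falls short of the 14 outcomes (best: 11/14)
the canonical winner is {1, 3, 6}: size 3, full 14-outcome coverage, earliest index list among size-3 covers
Answer: 1, 3, 6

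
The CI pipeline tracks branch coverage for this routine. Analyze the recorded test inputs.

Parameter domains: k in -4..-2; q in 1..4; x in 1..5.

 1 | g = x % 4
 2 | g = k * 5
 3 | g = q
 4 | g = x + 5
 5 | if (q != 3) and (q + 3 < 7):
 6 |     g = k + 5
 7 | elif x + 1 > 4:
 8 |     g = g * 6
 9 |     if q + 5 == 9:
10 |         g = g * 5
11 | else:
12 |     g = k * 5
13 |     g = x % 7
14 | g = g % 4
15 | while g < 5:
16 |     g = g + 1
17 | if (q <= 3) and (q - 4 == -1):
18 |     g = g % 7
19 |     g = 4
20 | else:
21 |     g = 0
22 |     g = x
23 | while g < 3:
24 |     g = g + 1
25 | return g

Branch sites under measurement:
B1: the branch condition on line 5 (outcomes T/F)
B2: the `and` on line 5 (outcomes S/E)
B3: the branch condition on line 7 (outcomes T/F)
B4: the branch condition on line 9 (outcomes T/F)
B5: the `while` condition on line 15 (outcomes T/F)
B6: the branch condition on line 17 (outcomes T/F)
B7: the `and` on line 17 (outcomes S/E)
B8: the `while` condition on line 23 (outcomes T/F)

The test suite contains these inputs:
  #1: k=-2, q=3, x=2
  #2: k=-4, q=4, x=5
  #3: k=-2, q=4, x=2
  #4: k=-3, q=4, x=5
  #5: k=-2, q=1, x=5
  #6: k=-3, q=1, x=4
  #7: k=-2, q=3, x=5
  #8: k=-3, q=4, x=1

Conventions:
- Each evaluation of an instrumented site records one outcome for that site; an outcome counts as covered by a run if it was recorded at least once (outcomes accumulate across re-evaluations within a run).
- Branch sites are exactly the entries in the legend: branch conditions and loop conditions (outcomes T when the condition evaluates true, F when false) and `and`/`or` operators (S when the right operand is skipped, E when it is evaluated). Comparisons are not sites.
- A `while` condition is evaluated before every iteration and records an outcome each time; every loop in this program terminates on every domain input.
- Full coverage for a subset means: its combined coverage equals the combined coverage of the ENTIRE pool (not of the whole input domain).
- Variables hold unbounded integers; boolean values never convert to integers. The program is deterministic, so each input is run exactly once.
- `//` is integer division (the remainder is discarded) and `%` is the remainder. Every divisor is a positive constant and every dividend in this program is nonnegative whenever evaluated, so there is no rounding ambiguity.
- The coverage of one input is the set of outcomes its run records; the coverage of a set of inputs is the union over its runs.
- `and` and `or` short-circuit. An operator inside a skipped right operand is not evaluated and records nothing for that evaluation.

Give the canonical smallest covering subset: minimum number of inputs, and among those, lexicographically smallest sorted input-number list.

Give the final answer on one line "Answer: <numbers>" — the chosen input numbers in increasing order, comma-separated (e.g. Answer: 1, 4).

input #1, k=-2, q=3, x=2: outcomes B1=F, B2=S, B3=F, B5=T, B5=F, B6=T, B7=E, B8=F
input #2, k=-4, q=4, x=5: outcomes B1=F, B2=E, B3=T, B4=T, B5=T, B5=F, B6=F, B7=S, B8=F
input #3, k=-2, q=4, x=2: outcomes B1=F, B2=E, B3=F, B5=T, B5=F, B6=F, B7=S, B8=T, B8=F
input #4, k=-3, q=4, x=5: outcomes B1=F, B2=E, B3=T, B4=T, B5=T, B5=F, B6=F, B7=S, B8=F
input #5, k=-2, q=1, x=5: outcomes B1=T, B2=E, B5=T, B5=F, B6=F, B7=E, B8=F
input #6, k=-3, q=1, x=4: outcomes B1=T, B2=E, B5=T, B5=F, B6=F, B7=E, B8=F
input #7, k=-2, q=3, x=5: outcomes B1=F, B2=S, B3=T, B4=F, B5=T, B5=F, B6=T, B7=E, B8=F
input #8, k=-3, q=4, x=1: outcomes B1=F, B2=E, B3=F, B5=T, B5=F, B6=F, B7=S, B8=T, B8=F
union over all inputs: B1=T, B1=F, B2=S, B2=E, B3=T, B3=F, B4=T, B4=F, B5=T, B5=F, B6=T, B6=F, B7=S, B7=E, B8=T, B8=F (16 outcomes)
no size-1 subset reaches all 16 outcomes (best union: 9/16)
no size-2 subset reaches all 16 outcomes (best union: 14/16)
no size-3 subset reaches all 16 outcomes (best union: 15/16)
inputs {2, 3, 5, 7} (size 4) cover everything; no size-4 subset with a lexicographically smaller index list covers all 16

Answer: 2, 3, 5, 7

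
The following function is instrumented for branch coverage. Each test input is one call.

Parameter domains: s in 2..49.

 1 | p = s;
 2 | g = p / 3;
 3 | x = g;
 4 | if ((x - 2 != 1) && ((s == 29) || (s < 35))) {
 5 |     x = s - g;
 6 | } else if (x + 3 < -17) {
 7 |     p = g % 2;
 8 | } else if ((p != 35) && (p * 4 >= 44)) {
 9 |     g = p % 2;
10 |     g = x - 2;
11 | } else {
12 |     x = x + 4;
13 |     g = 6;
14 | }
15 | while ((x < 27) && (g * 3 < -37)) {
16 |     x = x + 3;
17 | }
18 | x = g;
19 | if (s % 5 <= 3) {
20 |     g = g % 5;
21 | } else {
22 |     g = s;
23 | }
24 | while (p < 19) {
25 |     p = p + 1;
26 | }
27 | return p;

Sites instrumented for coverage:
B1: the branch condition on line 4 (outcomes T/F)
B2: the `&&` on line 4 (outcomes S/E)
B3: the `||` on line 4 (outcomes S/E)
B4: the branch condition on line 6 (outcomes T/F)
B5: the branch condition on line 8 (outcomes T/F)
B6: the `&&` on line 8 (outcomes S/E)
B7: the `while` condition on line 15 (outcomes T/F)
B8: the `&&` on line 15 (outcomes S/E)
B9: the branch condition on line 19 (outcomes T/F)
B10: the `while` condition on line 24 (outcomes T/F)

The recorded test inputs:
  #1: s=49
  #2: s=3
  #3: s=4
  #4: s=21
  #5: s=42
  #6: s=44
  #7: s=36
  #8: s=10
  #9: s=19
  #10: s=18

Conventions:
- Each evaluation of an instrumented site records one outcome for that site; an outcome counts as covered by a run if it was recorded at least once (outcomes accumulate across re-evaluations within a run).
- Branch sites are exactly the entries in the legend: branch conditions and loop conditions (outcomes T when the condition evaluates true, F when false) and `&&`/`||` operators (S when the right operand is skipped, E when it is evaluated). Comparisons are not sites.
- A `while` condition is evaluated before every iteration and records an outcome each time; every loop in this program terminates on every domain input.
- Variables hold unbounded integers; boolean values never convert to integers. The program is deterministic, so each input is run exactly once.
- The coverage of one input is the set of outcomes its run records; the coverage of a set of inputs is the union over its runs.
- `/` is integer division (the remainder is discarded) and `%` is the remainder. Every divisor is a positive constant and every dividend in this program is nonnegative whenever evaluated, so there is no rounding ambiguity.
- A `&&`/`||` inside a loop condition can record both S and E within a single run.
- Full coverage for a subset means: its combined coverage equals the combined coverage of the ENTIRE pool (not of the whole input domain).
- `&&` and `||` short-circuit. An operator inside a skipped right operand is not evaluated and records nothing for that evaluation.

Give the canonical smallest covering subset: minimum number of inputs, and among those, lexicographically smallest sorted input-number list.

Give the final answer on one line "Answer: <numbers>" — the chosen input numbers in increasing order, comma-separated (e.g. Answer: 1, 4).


input #1 (s=49): events B2->E, B3->E, B1->F, B4->F, B6->E, B5->T, B8->E, B7->F, B9->F, B10->F; covers B1=F, B2=E, B3=E, B4=F, B5=T, B6=E, B7=F, B8=E, B9=F, B10=F
input #2 (s=3): events B2->E, B3->E, B1->T, B8->E, B7->F, B9->T, B10->T, B10->T, B10->T, B10->T, B10->T, B10->T, B10->T, B10->T, ...; covers B1=T, B2=E, B3=E, B7=F, B8=E, B9=T, B10=T, B10=F
input #3 (s=4): events B2->E, B3->E, B1->T, B8->E, B7->F, B9->F, B10->T, B10->T, B10->T, B10->T, B10->T, B10->T, B10->T, B10->T, ...; covers B1=T, B2=E, B3=E, B7=F, B8=E, B9=F, B10=T, B10=F
input #4 (s=21): events B2->E, B3->E, B1->T, B8->E, B7->F, B9->T, B10->F; covers B1=T, B2=E, B3=E, B7=F, B8=E, B9=T, B10=F
input #5 (s=42): events B2->E, B3->E, B1->F, B4->F, B6->E, B5->T, B8->E, B7->F, B9->T, B10->F; covers B1=F, B2=E, B3=E, B4=F, B5=T, B6=E, B7=F, B8=E, B9=T, B10=F
input #6 (s=44): events B2->E, B3->E, B1->F, B4->F, B6->E, B5->T, B8->E, B7->F, B9->F, B10->F; covers B1=F, B2=E, B3=E, B4=F, B5=T, B6=E, B7=F, B8=E, B9=F, B10=F
input #7 (s=36): events B2->E, B3->E, B1->F, B4->F, B6->E, B5->T, B8->E, B7->F, B9->T, B10->F; covers B1=F, B2=E, B3=E, B4=F, B5=T, B6=E, B7=F, B8=E, B9=T, B10=F
input #8 (s=10): events B2->S, B1->F, B4->F, B6->E, B5->F, B8->E, B7->F, B9->T, B10->T, B10->T, B10->T, B10->T, B10->T, B10->T, ...; covers B1=F, B2=S, B4=F, B5=F, B6=E, B7=F, B8=E, B9=T, B10=T, B10=F
input #9 (s=19): events B2->E, B3->E, B1->T, B8->E, B7->F, B9->F, B10->F; covers B1=T, B2=E, B3=E, B7=F, B8=E, B9=F, B10=F
input #10 (s=18): events B2->E, B3->E, B1->T, B8->E, B7->F, B9->T, B10->T, B10->F; covers B1=T, B2=E, B3=E, B7=F, B8=E, B9=T, B10=T, B10=F
together the pool reaches 15 outcomes: B1=T, B1=F, B2=S, B2=E, B3=E, B4=F, B5=T, B5=F, B6=E, B7=F, B8=E, B9=T, B9=F, B10=T, B10=F
no size-1 subset reaches all 15 outcomes (best union: 10/15)
no size-2 subset reaches all 15 outcomes (best union: 14/15)
inputs {1, 2, 8} (size 3) cover everything; no size-3 subset with a lexicographically smaller index list covers all 15
Answer: 1, 2, 8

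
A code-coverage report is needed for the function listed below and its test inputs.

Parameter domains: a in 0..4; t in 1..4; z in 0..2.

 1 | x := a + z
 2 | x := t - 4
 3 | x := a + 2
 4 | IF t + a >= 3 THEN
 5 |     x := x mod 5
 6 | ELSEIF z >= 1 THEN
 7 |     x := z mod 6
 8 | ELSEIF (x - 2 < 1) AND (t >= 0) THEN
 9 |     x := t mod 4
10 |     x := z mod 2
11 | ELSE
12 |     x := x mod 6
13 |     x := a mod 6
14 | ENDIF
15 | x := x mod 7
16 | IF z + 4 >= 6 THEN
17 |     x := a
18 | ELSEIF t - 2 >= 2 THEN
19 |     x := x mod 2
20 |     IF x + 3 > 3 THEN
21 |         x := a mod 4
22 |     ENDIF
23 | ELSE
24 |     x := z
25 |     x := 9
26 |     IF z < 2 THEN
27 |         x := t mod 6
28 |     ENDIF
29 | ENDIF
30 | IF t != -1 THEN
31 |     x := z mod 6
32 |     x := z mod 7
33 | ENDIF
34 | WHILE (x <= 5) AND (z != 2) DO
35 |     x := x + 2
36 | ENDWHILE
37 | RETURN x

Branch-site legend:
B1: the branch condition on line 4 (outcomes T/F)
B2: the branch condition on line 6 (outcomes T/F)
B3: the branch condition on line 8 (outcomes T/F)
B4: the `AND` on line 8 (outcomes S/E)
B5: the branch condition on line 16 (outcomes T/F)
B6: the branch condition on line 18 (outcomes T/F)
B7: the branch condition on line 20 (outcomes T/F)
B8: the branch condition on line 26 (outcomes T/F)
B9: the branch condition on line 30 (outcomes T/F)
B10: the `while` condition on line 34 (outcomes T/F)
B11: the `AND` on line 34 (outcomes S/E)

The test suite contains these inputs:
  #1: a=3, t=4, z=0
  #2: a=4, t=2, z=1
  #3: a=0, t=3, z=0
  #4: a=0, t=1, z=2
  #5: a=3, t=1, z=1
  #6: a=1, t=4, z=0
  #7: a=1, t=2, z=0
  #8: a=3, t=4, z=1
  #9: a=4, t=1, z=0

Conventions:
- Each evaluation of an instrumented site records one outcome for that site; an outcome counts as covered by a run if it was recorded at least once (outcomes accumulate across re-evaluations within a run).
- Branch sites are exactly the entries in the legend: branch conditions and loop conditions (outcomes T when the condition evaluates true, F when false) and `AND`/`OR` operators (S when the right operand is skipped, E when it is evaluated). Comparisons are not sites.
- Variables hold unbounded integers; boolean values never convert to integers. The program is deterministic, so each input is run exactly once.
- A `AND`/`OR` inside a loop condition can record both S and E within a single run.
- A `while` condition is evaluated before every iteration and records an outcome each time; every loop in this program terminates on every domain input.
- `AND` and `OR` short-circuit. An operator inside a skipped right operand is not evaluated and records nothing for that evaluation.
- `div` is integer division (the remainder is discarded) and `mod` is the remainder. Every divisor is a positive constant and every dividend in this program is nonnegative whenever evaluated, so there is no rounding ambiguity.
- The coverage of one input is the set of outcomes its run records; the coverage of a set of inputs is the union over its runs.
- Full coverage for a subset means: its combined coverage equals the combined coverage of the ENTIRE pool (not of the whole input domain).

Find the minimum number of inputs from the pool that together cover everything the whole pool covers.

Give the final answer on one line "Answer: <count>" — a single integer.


input #1 (a=3, t=4, z=0): events B1->T, B5->F, B6->T, B7->F, B9->T, B11->E, B10->T, B11->E, B10->T, B11->E, B10->T, B11->S, B10->F; covers B1=T, B5=F, B6=T, B7=F, B9=T, B10=T, B10=F, B11=S, B11=E
input #2 (a=4, t=2, z=1): events B1->T, B5->F, B6->F, B8->T, B9->T, B11->E, B10->T, B11->E, B10->T, B11->E, B10->T, B11->S, B10->F; covers B1=T, B5=F, B6=F, B8=T, B9=T, B10=T, B10=F, B11=S, B11=E
input #3 (a=0, t=3, z=0): events B1->T, B5->F, B6->F, B8->T, B9->T, B11->E, B10->T, B11->E, B10->T, B11->E, B10->T, B11->S, B10->F; covers B1=T, B5=F, B6=F, B8=T, B9=T, B10=T, B10=F, B11=S, B11=E
input #4 (a=0, t=1, z=2): events B1->F, B2->T, B5->T, B9->T, B11->E, B10->F; covers B1=F, B2=T, B5=T, B9=T, B10=F, B11=E
input #5 (a=3, t=1, z=1): events B1->T, B5->F, B6->F, B8->T, B9->T, B11->E, B10->T, B11->E, B10->T, B11->E, B10->T, B11->S, B10->F; covers B1=T, B5=F, B6=F, B8=T, B9=T, B10=T, B10=F, B11=S, B11=E
input #6 (a=1, t=4, z=0): events B1->T, B5->F, B6->T, B7->T, B9->T, B11->E, B10->T, B11->E, B10->T, B11->E, B10->T, B11->S, B10->F; covers B1=T, B5=F, B6=T, B7=T, B9=T, B10=T, B10=F, B11=S, B11=E
input #7 (a=1, t=2, z=0): events B1->T, B5->F, B6->F, B8->T, B9->T, B11->E, B10->T, B11->E, B10->T, B11->E, B10->T, B11->S, B10->F; covers B1=T, B5=F, B6=F, B8=T, B9=T, B10=T, B10=F, B11=S, B11=E
input #8 (a=3, t=4, z=1): events B1->T, B5->F, B6->T, B7->F, B9->T, B11->E, B10->T, B11->E, B10->T, B11->E, B10->T, B11->S, B10->F; covers B1=T, B5=F, B6=T, B7=F, B9=T, B10=T, B10=F, B11=S, B11=E
input #9 (a=4, t=1, z=0): events B1->T, B5->F, B6->F, B8->T, B9->T, B11->E, B10->T, B11->E, B10->T, B11->E, B10->T, B11->S, B10->F; covers B1=T, B5=F, B6=F, B8=T, B9=T, B10=T, B10=F, B11=S, B11=E
together the pool reaches 15 outcomes: B1=T, B1=F, B2=T, B5=T, B5=F, B6=T, B6=F, B7=T, B7=F, B8=T, B9=T, B10=T, B10=F, B11=S, B11=E
checked all size-1 subsets: none covers 15 outcomes (max 9/15)
checked all size-2 subsets: none covers 15 outcomes (max 12/15)
checked all size-3 subsets: none covers 15 outcomes (max 14/15)
at size 4, {1, 2, 4, 6} reaches all 15 outcomes; every lexicographically earlier size-4 subset fails
Answer: 4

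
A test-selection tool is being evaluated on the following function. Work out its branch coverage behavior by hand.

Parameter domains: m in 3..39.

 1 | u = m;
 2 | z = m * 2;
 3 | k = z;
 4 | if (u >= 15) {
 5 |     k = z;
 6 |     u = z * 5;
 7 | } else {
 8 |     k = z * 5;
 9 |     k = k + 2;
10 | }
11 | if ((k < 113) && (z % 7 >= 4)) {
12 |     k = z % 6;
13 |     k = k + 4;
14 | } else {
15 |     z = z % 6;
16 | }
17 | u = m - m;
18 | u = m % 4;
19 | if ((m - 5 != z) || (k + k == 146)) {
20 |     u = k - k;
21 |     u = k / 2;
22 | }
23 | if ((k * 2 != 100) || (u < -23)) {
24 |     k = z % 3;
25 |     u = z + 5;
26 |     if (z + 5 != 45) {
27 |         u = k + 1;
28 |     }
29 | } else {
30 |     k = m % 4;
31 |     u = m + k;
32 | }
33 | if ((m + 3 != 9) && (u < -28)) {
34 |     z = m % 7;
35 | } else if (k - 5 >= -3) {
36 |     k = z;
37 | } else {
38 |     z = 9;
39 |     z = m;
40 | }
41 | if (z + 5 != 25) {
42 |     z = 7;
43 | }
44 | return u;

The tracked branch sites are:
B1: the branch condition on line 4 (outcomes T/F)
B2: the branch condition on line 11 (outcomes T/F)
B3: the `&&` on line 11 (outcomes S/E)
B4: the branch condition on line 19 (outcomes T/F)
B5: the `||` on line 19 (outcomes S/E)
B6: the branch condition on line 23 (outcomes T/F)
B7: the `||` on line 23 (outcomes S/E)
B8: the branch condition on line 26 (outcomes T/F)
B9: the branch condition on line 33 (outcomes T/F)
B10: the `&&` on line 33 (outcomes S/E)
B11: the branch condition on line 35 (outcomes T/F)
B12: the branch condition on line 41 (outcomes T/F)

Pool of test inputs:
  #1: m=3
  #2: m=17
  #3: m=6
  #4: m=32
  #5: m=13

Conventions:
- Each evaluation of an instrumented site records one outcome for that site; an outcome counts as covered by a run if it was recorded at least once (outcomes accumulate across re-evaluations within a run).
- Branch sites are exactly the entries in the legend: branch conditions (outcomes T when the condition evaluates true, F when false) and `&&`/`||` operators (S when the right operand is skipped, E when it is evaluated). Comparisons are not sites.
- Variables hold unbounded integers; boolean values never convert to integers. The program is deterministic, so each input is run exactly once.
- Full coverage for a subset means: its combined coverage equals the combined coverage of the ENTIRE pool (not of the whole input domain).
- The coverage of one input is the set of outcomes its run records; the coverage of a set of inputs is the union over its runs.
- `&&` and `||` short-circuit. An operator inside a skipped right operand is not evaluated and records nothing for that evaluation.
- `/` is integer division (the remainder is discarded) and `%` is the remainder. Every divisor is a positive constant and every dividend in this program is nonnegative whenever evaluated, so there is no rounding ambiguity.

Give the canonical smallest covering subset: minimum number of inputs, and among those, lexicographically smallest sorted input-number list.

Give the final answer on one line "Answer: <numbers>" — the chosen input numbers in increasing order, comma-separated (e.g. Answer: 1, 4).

run #1 (m=3) runs B1->F, B3->E, B2->T, B5->S, B4->T, B7->S, B6->T, B8->T, B10->E, B9->F, B11->F, B12->T; records B1=F, B2=T, B3=E, B4=T, B5=S, B6=T, B7=S, B8=T, B9=F, B10=E, B11=F, B12=T
run #2 (m=17) runs B1->T, B3->E, B2->T, B5->S, B4->T, B7->S, B6->T, B8->T, B10->E, B9->F, B11->F, B12->T; records B1=T, B2=T, B3=E, B4=T, B5=S, B6=T, B7=S, B8=T, B9=F, B10=E, B11=F, B12=T
run #3 (m=6) runs B1->F, B3->E, B2->T, B5->S, B4->T, B7->S, B6->T, B8->T, B10->S, B9->F, B11->F, B12->T; records B1=F, B2=T, B3=E, B4=T, B5=S, B6=T, B7=S, B8=T, B9=F, B10=S, B11=F, B12=T
run #4 (m=32) runs B1->T, B3->E, B2->F, B5->S, B4->T, B7->S, B6->T, B8->T, B10->E, B9->F, B11->F, B12->T; records B1=T, B2=F, B3=E, B4=T, B5=S, B6=T, B7=S, B8=T, B9=F, B10=E, B11=F, B12=T
run #5 (m=13) runs B1->F, B3->S, B2->F, B5->S, B4->T, B7->S, B6->T, B8->T, B10->E, B9->F, B11->T, B12->T; records B1=F, B2=F, B3=S, B4=T, B5=S, B6=T, B7=S, B8=T, B9=F, B10=E, B11=T, B12=T
together the pool reaches 17 outcomes: B1=T, B1=F, B2=T, B2=F, B3=S, B3=E, B4=T, B5=S, B6=T, B7=S, B8=T, B9=F, B10=S, B10=E, B11=T, B11=F, B12=T
checked all size-1 subsets: none covers 17 outcomes (max 12/17)
checked all size-2 subsets: none covers 17 outcomes (max 16/17)
at size 3, {2, 3, 5} reaches all 17 outcomes; every lexicographically earlier size-3 subset fails

Answer: 2, 3, 5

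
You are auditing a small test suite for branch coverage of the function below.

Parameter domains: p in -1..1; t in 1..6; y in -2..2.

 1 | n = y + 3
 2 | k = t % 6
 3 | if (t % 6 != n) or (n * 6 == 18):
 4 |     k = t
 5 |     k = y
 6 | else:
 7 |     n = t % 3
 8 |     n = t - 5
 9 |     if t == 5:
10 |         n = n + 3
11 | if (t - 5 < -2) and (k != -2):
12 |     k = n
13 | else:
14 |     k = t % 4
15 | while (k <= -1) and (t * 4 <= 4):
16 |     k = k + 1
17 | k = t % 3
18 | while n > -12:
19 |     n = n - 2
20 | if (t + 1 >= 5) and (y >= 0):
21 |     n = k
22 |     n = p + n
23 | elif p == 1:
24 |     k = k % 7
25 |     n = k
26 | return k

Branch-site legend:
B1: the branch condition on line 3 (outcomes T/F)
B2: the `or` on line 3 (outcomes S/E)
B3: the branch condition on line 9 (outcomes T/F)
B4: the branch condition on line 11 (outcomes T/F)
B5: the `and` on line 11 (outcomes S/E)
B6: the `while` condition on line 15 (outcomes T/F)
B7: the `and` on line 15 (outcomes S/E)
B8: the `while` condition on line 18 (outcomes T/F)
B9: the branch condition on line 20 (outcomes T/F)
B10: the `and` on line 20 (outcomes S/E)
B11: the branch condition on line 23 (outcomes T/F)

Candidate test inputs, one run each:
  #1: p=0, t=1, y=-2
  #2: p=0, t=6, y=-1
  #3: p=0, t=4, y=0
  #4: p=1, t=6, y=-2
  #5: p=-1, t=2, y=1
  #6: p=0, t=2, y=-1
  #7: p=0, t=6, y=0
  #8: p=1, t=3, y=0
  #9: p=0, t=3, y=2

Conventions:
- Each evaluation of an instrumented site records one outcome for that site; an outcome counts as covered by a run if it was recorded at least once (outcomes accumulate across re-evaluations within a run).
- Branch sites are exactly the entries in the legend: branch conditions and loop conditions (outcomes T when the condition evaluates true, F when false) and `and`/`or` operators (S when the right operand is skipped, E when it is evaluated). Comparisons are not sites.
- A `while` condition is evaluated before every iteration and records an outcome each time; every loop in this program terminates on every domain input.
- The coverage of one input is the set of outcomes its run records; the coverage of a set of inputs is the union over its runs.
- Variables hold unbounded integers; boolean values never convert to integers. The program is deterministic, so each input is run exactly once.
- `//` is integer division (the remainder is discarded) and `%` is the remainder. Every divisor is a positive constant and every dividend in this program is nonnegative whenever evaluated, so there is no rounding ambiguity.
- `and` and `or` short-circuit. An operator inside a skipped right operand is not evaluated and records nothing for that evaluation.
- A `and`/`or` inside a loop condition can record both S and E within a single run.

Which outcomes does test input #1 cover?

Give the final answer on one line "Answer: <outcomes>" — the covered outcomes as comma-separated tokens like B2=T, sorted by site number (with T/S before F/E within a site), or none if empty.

Event log for input #1 (p=0, t=1, y=-2):
  B2->E, B1->F, B3->F, B5->E, B4->T, B7->E, B6->T, B7->E, B6->T, B7->E
  B6->T, B7->E, B6->T, B7->S, B6->F, B8->T, B8->T, B8->T, B8->T, B8->F
  B10->S, B9->F, B11->F
as a set, this run covers: B1=F, B2=E, B3=F, B4=T, B5=E, B6=T, B6=F, B7=S, B7=E, B8=T, B8=F, B9=F, B10=S, B11=F

Answer: B1=F, B2=E, B3=F, B4=T, B5=E, B6=T, B6=F, B7=S, B7=E, B8=T, B8=F, B9=F, B10=S, B11=F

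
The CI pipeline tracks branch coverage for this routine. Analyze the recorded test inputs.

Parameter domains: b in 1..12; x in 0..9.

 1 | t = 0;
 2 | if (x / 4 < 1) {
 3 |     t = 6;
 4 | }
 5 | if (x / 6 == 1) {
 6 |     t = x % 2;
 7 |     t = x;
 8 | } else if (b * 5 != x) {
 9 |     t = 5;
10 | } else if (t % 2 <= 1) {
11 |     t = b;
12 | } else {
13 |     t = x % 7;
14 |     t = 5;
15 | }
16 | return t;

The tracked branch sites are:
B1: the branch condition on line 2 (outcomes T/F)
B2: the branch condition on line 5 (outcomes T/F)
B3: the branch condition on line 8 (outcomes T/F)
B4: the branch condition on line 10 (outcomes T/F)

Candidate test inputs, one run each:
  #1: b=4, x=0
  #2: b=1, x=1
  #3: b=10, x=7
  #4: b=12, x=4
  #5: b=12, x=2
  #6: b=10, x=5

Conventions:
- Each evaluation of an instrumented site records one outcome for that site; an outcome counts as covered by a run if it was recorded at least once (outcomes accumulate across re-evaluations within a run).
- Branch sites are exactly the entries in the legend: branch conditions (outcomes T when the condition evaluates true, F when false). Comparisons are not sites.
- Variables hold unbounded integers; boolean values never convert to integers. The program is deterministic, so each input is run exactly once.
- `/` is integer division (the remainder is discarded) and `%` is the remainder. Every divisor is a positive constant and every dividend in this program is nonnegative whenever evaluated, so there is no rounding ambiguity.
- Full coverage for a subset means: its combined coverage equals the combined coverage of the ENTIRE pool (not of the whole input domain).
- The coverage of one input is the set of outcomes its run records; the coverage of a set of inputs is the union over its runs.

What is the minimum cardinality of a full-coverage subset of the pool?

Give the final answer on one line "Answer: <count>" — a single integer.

input #1, b=4, x=0: events B1->T, B2->F, B3->T; outcomes B1=T, B2=F, B3=T
input #2, b=1, x=1: events B1->T, B2->F, B3->T; outcomes B1=T, B2=F, B3=T
input #3, b=10, x=7: events B1->F, B2->T; outcomes B1=F, B2=T
input #4, b=12, x=4: events B1->F, B2->F, B3->T; outcomes B1=F, B2=F, B3=T
input #5, b=12, x=2: events B1->T, B2->F, B3->T; outcomes B1=T, B2=F, B3=T
input #6, b=10, x=5: events B1->F, B2->F, B3->T; outcomes B1=F, B2=F, B3=T
union over all inputs: B1=T, B1=F, B2=T, B2=F, B3=T (5 outcomes)
every size-1 subset falls short of the 5 outcomes (best: 3/5)
size 2: inputs {1, 3} cover all 5 outcomes, and no lexicographically smaller subset of this size does

Answer: 2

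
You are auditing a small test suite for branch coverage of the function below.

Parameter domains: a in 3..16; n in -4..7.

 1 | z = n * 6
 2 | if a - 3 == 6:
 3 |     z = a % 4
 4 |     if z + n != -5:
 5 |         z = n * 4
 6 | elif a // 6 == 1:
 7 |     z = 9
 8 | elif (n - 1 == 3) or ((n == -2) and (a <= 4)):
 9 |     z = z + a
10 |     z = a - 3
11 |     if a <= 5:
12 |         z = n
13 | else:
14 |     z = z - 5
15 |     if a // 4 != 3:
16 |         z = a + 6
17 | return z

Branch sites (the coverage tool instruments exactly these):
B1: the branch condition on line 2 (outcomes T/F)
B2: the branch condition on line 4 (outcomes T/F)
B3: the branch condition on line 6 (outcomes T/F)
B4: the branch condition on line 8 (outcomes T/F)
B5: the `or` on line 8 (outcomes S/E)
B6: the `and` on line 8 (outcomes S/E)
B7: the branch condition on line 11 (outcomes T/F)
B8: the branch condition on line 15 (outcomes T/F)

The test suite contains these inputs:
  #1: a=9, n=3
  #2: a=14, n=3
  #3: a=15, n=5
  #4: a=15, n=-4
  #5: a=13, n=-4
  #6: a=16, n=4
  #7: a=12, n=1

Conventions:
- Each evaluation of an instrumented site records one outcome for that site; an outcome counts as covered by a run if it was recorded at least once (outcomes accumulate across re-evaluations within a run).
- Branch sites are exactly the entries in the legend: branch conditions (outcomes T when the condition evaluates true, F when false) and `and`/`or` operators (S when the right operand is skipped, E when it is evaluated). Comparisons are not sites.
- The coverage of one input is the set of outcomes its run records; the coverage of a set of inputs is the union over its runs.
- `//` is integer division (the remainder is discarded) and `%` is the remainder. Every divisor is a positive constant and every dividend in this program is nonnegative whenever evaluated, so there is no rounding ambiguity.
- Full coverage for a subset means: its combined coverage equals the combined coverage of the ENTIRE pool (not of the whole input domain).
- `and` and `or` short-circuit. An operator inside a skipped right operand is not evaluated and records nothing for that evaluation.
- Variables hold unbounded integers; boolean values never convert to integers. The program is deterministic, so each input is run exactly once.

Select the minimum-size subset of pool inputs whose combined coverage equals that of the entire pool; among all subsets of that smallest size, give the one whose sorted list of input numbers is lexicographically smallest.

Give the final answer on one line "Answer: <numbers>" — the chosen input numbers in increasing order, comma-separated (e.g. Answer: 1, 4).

test 1 (a=9, n=3) fires B1->T, B2->T; hits B1=T, B2=T
test 2 (a=14, n=3) fires B1->F, B3->F, B5->E, B6->S, B4->F, B8->F; hits B1=F, B3=F, B4=F, B5=E, B6=S, B8=F
test 3 (a=15, n=5) fires B1->F, B3->F, B5->E, B6->S, B4->F, B8->F; hits B1=F, B3=F, B4=F, B5=E, B6=S, B8=F
test 4 (a=15, n=-4) fires B1->F, B3->F, B5->E, B6->S, B4->F, B8->F; hits B1=F, B3=F, B4=F, B5=E, B6=S, B8=F
test 5 (a=13, n=-4) fires B1->F, B3->F, B5->E, B6->S, B4->F, B8->F; hits B1=F, B3=F, B4=F, B5=E, B6=S, B8=F
test 6 (a=16, n=4) fires B1->F, B3->F, B5->S, B4->T, B7->F; hits B1=F, B3=F, B4=T, B5=S, B7=F
test 7 (a=12, n=1) fires B1->F, B3->F, B5->E, B6->S, B4->F, B8->F; hits B1=F, B3=F, B4=F, B5=E, B6=S, B8=F
pool-wide coverage (11 outcomes): B1=T, B1=F, B2=T, B3=F, B4=T, B4=F, B5=S, B5=E, B6=S, B7=F, B8=F
checked all size-1 subsets: none covers 11 outcomes (max 6/11)
checked all size-2 subsets: none covers 11 outcomes (max 9/11)
size 3: inputs {1, 2, 6} cover all 11 outcomes, and no lexicographically smaller subset of this size does

Answer: 1, 2, 6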